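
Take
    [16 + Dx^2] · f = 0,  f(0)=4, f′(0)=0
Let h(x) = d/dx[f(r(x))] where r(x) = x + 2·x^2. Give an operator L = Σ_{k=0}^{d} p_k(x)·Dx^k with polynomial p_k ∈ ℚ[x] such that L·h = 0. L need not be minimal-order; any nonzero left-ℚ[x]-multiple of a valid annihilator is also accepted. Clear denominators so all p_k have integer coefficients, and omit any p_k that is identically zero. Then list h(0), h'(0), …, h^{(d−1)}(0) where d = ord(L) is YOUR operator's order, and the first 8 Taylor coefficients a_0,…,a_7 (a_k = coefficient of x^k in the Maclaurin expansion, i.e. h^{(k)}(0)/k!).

L = (64 + 256·x + 1536·x^2 + 4096·x^3 + 4096·x^4) + (-12 - 48·x)·Dx + (1 + 8·x + 16·x^2)·Dx^2  (order 2).
h: a_k = 0, -64, -384, -1024/3, 5120/3, 90112/15, 114688/15, -1703936/315, …
ICs: h(0) = 0, h′(0) = -64.

f: a_k = 4, 0, -32, 0, 128/3, 0, -1024/45, 0, …
Substitute x→r, Dx→(1/r')Dx; clear ⇒ L₀.
h=h₀': d/dx-closure on L₀ ⇒ L.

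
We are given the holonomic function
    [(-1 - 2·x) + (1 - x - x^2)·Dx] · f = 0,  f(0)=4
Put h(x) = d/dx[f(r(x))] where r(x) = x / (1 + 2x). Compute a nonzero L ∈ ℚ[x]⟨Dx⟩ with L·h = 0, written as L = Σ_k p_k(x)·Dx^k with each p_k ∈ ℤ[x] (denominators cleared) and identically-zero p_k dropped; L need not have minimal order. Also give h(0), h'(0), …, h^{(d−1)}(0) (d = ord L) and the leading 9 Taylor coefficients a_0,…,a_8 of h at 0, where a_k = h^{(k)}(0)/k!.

f: a_k = 4, 4, 8, 12, 20, 32, 52, 84, 136, …
Change of var in L_f (x↦r) gives L₀.
h₀' ⇒ L via d/dx closure of L₀.
L = (-6·x - 18·x^2 - 16·x^3) + (-1 - 9·x - 27·x^2 - 30·x^3 - 8·x^4)·Dx  (order 1).
h: a_k = 4, 0, -12, 48, -160, 504, -1540, 4608, -13572, …
ICs: h(0) = 4.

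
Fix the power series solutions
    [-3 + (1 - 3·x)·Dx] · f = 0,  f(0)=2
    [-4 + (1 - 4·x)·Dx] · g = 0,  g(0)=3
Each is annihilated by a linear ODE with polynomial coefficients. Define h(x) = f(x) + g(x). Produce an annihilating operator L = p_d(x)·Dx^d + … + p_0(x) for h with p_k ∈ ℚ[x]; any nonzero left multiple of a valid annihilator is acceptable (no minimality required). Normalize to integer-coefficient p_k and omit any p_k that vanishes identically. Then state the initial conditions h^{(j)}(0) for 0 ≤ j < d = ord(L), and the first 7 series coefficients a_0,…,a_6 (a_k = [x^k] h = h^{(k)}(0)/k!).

f: a_k = 2, 6, 18, 54, 162, 486, 1458, …
g: a_k = 3, 12, 48, 192, 768, 3072, 12288, …
L₀ := lclm(L_f,L_g); ord L₀ ≤ 1+1.
L = -24 + (14 - 48·x)·Dx + (-1 + 7·x - 12·x^2)·Dx^2  (order 2).
h: a_k = 5, 18, 66, 246, 930, 3558, 13746, …
ICs: h(0) = 5, h′(0) = 18.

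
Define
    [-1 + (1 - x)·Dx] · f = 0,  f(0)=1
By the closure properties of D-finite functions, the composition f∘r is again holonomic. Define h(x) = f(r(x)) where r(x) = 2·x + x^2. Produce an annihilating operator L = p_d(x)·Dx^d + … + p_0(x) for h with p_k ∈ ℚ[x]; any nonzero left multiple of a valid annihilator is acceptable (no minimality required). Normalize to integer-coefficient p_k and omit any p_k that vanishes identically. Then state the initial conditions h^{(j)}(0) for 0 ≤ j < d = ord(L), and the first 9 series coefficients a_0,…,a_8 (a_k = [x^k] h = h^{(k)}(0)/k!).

f: a_k = 1, 1, 1, 1, 1, 1, 1, 1, 1, …
Change of var in L_f (x↦r) gives L₀.
L = (2 + 2·x) + (-1 + 2·x + x^2)·Dx  (order 1).
h: a_k = 1, 2, 5, 12, 29, 70, 169, 408, 985, …
ICs: h(0) = 1.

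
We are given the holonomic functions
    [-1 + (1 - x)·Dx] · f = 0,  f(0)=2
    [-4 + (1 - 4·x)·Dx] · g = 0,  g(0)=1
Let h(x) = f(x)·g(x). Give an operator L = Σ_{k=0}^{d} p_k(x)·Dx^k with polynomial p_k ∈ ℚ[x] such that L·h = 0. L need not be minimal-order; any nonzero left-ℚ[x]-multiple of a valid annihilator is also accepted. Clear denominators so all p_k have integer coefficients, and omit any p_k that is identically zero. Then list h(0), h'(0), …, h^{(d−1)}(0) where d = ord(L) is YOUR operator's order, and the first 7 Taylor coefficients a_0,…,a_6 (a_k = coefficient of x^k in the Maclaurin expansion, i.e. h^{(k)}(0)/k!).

L = (-5 + 8·x) + (1 - 5·x + 4·x^2)·Dx  (order 1).
h: a_k = 2, 10, 42, 170, 682, 2730, 10922, …
ICs: h(0) = 2.

f: a_k = 2, 2, 2, 2, 2, 2, 2, …
g: a_k = 1, 4, 16, 64, 256, 1024, 4096, …
h₀=f·g: eliminate ⇒ L₀, order ≤ 1·1.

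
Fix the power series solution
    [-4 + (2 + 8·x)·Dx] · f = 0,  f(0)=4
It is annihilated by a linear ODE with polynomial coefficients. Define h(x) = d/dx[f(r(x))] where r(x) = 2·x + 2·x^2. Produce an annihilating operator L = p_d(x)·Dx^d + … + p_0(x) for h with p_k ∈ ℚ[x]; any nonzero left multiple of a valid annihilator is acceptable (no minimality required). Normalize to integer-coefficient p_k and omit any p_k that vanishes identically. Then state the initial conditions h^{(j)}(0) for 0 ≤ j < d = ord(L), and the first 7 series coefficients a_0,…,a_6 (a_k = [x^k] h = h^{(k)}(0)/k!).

L = -2 + (-1 - 10·x - 24·x^2 - 16·x^3)·Dx  (order 1).
h: a_k = 16, -32, 192, -1152, 7040, -43776, 275968, …
ICs: h(0) = 16.

f: a_k = 4, 8, -8, 16, -40, 112, -336, …
L₀ from L_f via x↦r, Dx↦r'^{-1}Dx.
Differentiate: ansatz ord ≤ ord L₀ ⇒ L.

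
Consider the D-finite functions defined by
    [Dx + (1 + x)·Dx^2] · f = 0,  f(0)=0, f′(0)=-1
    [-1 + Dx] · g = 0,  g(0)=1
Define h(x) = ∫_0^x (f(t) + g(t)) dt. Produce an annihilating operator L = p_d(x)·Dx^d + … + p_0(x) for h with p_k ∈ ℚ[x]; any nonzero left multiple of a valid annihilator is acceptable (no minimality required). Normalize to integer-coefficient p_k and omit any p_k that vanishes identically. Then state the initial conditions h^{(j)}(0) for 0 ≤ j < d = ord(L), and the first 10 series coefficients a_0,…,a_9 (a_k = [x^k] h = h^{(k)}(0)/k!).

f: a_k = 0, -1, 1/2, -1/3, 1/4, -1/5, 1/6, -1/7, 1/8, -1/9, …
g: a_k = 1, 1, 1/2, 1/6, 1/24, 1/120, 1/720, 1/5040, 1/40320, 1/362880, …
f+g: L₀ = lclm(L_f,L_g), ord ≤ 2+1.
∫: right-multiply L₀ by Dx.
L = (-3 - x)·Dx^2 + (1 - 2·x - x^2)·Dx^3 + (2 + 3·x + x^2)·Dx^4  (order 4).
h: a_k = 0, 1, 0, 1/3, -1/24, 7/120, -23/720, 121/5040, -719/40320, 5041/362880, …
ICs: h(0) = 0, h′(0) = 1, h′′(0) = 0, h′′′(0) = 2.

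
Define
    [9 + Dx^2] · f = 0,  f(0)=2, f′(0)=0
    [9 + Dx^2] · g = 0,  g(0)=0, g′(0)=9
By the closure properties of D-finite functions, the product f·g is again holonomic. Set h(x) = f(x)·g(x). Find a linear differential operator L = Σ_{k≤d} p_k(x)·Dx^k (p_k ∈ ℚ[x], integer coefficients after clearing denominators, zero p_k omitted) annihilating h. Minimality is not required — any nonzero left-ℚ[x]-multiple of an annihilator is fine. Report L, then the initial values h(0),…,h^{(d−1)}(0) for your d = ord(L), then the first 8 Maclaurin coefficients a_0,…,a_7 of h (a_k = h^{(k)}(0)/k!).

L = 36·Dx + Dx^3  (order 3).
h: a_k = 0, 18, 0, -108, 0, 972/5, 0, -5832/35, …
ICs: h(0) = 0, h′(0) = 18, h′′(0) = 0.

f: a_k = 2, 0, -9, 0, 27/4, 0, -81/40, 0, …
g: a_k = 0, 9, 0, -27/2, 0, 243/40, 0, -729/560, …
Product ⇒ symmetric product L₀, ord ≤ 4.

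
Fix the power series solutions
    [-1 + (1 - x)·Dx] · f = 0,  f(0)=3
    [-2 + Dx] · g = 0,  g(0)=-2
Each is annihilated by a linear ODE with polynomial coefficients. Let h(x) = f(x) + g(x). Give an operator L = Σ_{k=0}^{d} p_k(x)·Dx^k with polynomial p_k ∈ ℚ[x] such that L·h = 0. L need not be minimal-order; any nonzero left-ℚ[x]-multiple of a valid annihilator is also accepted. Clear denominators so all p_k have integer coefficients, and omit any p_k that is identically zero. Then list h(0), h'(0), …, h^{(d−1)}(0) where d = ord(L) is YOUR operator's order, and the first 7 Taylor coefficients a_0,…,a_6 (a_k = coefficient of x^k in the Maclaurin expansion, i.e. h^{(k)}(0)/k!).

L = -4·x + (-2 + 8·x - 4·x^2)·Dx + (1 - 3·x + 2·x^2)·Dx^2  (order 2).
h: a_k = 1, -1, -1, 1/3, 5/3, 37/15, 127/45, …
ICs: h(0) = 1, h′(0) = -1.

f: a_k = 3, 3, 3, 3, 3, 3, 3, …
g: a_k = -2, -4, -4, -8/3, -4/3, -8/15, -8/45, …
Sum ⇒ L₀ = lclm(L_f,L_g) in ℚ(x)⟨Dx⟩.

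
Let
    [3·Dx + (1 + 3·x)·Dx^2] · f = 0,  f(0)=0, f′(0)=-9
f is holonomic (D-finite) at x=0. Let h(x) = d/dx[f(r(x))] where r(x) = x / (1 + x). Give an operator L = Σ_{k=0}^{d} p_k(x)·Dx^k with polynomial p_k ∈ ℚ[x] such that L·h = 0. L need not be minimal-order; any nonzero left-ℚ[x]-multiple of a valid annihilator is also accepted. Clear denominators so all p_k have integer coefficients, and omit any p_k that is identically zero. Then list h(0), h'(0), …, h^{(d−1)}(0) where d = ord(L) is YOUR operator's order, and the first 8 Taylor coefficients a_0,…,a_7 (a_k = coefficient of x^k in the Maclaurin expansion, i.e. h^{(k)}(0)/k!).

L = (5 + 8·x) + (1 + 5·x + 4·x^2)·Dx  (order 1).
h: a_k = -9, 45, -189, 765, -3069, 12285, -49149, 196605, …
ICs: h(0) = -9.

f: a_k = 0, -9, 27/2, -27, 243/4, -729/5, 729/2, -6561/7, …
h₀=f(r): pull back L_f along r ⇒ L₀.
Differentiate: ansatz ord ≤ ord L₀ ⇒ L.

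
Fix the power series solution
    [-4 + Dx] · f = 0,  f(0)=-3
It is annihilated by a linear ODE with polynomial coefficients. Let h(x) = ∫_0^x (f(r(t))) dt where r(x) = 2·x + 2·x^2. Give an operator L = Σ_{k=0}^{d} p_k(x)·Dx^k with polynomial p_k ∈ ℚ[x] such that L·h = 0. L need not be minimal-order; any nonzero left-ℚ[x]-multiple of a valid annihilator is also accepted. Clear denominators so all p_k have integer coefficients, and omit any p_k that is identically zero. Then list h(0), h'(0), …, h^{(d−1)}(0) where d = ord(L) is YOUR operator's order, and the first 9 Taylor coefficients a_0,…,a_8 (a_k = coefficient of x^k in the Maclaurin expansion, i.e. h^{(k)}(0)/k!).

L = (-8 - 16·x)·Dx + Dx^2  (order 2).
h: a_k = 0, -3, -12, -40, -112, -1376/5, -9088/15, -127744/105, -47360/21, …
ICs: h(0) = 0, h′(0) = -3.

f: a_k = -3, -12, -24, -32, -32, -128/5, -256/15, -1024/105, -512/105, …
h₀=f(r): pull back L_f along r ⇒ L₀.
h=∫₀ˣh₀: take L = L₀·Dx.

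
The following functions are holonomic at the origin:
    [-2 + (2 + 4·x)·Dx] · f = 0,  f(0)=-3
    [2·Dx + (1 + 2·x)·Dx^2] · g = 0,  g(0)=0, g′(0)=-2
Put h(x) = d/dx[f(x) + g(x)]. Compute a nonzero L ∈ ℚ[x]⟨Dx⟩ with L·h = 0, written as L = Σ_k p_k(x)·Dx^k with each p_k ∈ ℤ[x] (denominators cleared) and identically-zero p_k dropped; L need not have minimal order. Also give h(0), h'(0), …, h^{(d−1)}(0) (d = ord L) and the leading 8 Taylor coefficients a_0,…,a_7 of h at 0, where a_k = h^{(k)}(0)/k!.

L = 2 + (5 + 10·x)·Dx + (1 + 4·x + 4·x^2)·Dx^2  (order 2).
h: a_k = -5, 7, -25/2, 47/2, -361/8, 701/8, -2741/16, 5383/16, …
ICs: h(0) = -5, h′(0) = 7.

f: a_k = -3, -3, 3/2, -3/2, 15/8, -21/8, 63/16, -99/16, …
g: a_k = 0, -2, 2, -8/3, 4, -32/5, 32/3, -128/7, …
Sum ⇒ L₀ = lclm(L_f,L_g) in ℚ(x)⟨Dx⟩.
Derive L from L₀ (diff closure).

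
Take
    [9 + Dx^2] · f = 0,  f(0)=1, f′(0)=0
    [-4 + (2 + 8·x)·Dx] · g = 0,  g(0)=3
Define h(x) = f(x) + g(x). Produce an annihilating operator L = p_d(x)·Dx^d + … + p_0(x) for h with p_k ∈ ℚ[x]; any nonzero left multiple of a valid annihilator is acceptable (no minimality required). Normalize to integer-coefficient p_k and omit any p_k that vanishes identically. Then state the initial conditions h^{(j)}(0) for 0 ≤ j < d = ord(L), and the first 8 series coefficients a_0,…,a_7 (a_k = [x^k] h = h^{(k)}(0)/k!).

L = (-378 - 1296·x - 2592·x^2) + (45 + 828·x + 3888·x^2 + 5184·x^3)·Dx + (-42 - 144·x - 288·x^2)·Dx^2 + (5 + 92·x + 432·x^2 + 576·x^3)·Dx^3  (order 3).
h: a_k = 4, 6, -21/2, 12, -213/8, 84, -20241/80, 792, …
ICs: h(0) = 4, h′(0) = 6, h′′(0) = -21.

f: a_k = 1, 0, -9/2, 0, 27/8, 0, -81/80, 0, …
g: a_k = 3, 6, -6, 12, -30, 84, -252, 792, …
f+g: L₀ = lclm(L_f,L_g), ord ≤ 2+1.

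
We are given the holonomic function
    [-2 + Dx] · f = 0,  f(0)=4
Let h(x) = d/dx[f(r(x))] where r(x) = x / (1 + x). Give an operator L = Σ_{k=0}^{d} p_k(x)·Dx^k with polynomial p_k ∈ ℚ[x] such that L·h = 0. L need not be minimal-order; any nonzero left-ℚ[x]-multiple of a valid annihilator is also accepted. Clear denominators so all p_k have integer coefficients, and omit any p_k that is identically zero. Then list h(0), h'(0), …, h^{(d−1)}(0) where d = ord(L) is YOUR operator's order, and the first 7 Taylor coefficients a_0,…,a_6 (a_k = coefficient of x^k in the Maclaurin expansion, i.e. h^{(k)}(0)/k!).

L = -2·x + (-1 - 2·x - x^2)·Dx  (order 1).
h: a_k = 8, 0, -8, 32/3, -8, 32/15, 40/9, …
ICs: h(0) = 8.

f: a_k = 4, 8, 8, 16/3, 8/3, 16/15, 16/45, …
f∘r: x↦r, Dx↦Dx/r' in L_f ⇒ L₀.
Derive L from L₀ (diff closure).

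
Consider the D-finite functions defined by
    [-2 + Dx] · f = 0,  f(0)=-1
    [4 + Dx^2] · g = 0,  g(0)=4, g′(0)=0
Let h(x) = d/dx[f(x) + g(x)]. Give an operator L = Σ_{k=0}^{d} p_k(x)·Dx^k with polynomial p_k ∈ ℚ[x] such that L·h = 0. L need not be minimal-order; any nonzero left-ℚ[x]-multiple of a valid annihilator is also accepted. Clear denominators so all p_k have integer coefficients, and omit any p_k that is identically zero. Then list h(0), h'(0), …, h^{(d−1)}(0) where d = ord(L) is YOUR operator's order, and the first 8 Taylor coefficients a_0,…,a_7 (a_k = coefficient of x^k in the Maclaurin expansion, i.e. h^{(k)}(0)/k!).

f: a_k = -1, -2, -2, -4/3, -2/3, -4/15, -4/45, -8/315, …
g: a_k = 4, 0, -8, 0, 8/3, 0, -16/45, 0, …
L₀ := lclm(L_f,L_g); ord L₀ ≤ 1+2.
h₀' ⇒ L via d/dx closure of L₀.
L = 8 - 4·Dx + 2·Dx^2 - Dx^3  (order 3).
h: a_k = -2, -20, -4, 8, -4/3, -8/3, -8/45, 16/105, …
ICs: h(0) = -2, h′(0) = -20, h′′(0) = -8.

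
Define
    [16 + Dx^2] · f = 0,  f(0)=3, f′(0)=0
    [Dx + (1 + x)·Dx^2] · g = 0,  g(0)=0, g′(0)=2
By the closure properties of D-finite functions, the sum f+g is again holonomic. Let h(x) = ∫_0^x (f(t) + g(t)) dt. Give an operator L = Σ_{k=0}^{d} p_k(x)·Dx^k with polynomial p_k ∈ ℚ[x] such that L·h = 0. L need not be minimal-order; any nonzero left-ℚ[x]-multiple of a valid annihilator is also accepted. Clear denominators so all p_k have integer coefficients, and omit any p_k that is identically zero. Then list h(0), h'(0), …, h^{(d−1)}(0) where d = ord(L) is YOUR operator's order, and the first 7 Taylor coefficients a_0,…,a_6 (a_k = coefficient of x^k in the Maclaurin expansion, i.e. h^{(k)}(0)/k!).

f: a_k = 3, 0, -24, 0, 32, 0, -256/15, …
g: a_k = 0, 2, -1, 2/3, -1/2, 2/5, -1/3, …
h₀=f+g: left-lcm gives L₀, ord ≤ 4.
Integrate: L := L₀·Dx.
L = (176 + 256·x + 128·x^2)·Dx^2 + (144 + 400·x + 384·x^2 + 128·x^3)·Dx^3 + (11 + 16·x + 8·x^2)·Dx^4 + (9 + 25·x + 24·x^2 + 8·x^3)·Dx^5  (order 5).
h: a_k = 0, 3, 1, -25/3, 1/6, 63/10, 1/15, …
ICs: h(0) = 0, h′(0) = 3, h′′(0) = 2, h′′′(0) = -50, h′′′′(0) = 4.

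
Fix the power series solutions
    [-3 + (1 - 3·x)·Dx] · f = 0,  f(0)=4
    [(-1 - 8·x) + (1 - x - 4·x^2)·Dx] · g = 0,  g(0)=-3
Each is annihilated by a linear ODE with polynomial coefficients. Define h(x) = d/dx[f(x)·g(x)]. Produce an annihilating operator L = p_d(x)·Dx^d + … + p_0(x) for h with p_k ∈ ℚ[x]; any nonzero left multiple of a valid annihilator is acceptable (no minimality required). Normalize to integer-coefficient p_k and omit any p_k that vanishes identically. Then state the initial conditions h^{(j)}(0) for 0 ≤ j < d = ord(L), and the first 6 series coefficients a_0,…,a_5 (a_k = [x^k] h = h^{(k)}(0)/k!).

f: a_k = 4, 12, 36, 108, 324, 972, …
g: a_k = -3, -3, -15, -27, -87, -195, …
h₀=f·g: eliminate ⇒ L₀, order ≤ 1·1.
h₀' ⇒ L via d/dx closure of L₀.
L = (17 - 24·x - 141·x^2 - 96·x^3 + 864·x^4) + (-2 + 7·x + 24·x^2 - 95·x^3 - 30·x^4 + 216·x^5)·Dx  (order 1).
h: a_k = -48, -408, -2160, -10032, -41520, -162504, …
ICs: h(0) = -48.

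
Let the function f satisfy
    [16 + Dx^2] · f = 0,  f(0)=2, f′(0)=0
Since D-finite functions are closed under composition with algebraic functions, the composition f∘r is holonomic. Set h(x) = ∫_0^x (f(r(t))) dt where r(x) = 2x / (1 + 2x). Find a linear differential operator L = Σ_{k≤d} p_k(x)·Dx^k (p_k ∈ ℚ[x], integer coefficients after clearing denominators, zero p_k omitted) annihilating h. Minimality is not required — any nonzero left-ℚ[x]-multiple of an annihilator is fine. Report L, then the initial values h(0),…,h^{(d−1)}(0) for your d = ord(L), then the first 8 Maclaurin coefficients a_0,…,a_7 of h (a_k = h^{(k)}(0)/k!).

L = 64·Dx + (4 + 24·x + 48·x^2 + 32·x^3)·Dx^2 + (1 + 8·x + 24·x^2 + 32·x^3 + 16·x^4)·Dx^3  (order 3).
h: a_k = 0, 2, 0, -64/3, 64, -256/3, -1024/9, 50176/45, …
ICs: h(0) = 0, h′(0) = 2, h′′(0) = 0.

f: a_k = 2, 0, -16, 0, 64/3, 0, -512/45, 0, …
h₀=f(r): pull back L_f along r ⇒ L₀.
Integrate: L := L₀·Dx.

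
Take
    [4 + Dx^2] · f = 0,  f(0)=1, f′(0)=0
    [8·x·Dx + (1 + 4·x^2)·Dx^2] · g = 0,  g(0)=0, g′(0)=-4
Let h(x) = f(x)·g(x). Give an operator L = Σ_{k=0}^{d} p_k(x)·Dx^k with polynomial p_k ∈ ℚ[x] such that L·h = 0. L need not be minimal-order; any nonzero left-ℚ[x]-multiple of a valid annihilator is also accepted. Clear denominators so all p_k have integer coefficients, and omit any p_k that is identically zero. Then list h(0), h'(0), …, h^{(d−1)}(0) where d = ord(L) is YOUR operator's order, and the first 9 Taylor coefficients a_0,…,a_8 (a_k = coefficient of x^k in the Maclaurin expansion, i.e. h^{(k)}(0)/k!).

L = (80 + 832·x^2 + 1408·x^4 + 2048·x^6 + 2048·x^8) + (96·x + 640·x^3 + 1536·x^5 + 2048·x^7)·Dx + (24 + 256·x^2 + 576·x^4 + 1024·x^6 + 1024·x^8)·Dx^2 + (24·x + 160·x^3 + 384·x^5 + 512·x^7)·Dx^3 + (1 + 12·x^2 + 56·x^4 + 128·x^6 + 128·x^8)·Dx^4  (order 4).
h: a_k = 0, -4, 0, 40/3, 0, -392/15, 0, 20816/315, 0, …
ICs: h(0) = 0, h′(0) = -4, h′′(0) = 0, h′′′(0) = 80.

f: a_k = 1, 0, -2, 0, 2/3, 0, -4/45, 0, 2/315, …
g: a_k = 0, -4, 0, 16/3, 0, -64/5, 0, 256/7, 0, …
h₀=f·g: eliminate ⇒ L₀, order ≤ 2·2.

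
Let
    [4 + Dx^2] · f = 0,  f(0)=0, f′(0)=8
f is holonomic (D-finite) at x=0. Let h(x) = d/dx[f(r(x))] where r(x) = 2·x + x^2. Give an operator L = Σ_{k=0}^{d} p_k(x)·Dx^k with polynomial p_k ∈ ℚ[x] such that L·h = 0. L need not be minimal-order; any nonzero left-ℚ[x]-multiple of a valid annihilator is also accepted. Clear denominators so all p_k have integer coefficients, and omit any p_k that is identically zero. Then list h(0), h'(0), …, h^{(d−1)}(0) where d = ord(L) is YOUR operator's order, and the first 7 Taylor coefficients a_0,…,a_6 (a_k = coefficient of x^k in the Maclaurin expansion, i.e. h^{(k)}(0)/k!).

f: a_k = 0, 8, 0, -16/3, 0, 16/15, 0, …
h₀=f(r): pull back L_f along r ⇒ L₀.
h=h₀': d/dx-closure on L₀ ⇒ L.
L = (19 + 64·x + 96·x^2 + 64·x^3 + 16·x^4) + (-3 - 3·x)·Dx + (1 + 2·x + x^2)·Dx^2  (order 2).
h: a_k = 16, 16, -128, -256, 32/3, 480, 22784/45, …
ICs: h(0) = 16, h′(0) = 16.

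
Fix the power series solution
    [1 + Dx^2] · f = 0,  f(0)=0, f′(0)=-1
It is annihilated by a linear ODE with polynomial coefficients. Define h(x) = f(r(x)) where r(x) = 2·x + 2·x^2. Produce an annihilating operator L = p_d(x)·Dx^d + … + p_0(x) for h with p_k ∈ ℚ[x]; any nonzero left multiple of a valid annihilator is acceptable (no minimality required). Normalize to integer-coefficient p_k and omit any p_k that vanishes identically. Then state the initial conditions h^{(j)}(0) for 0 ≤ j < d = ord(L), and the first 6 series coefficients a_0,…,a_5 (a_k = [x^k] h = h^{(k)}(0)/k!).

L = (4 + 24·x + 48·x^2 + 32·x^3) - 2·Dx + (1 + 2·x)·Dx^2  (order 2).
h: a_k = 0, -2, -2, 4/3, 4, 56/15, …
ICs: h(0) = 0, h′(0) = -2.

f: a_k = 0, -1, 0, 1/6, 0, -1/120, …
L₀ from L_f via x↦r, Dx↦r'^{-1}Dx.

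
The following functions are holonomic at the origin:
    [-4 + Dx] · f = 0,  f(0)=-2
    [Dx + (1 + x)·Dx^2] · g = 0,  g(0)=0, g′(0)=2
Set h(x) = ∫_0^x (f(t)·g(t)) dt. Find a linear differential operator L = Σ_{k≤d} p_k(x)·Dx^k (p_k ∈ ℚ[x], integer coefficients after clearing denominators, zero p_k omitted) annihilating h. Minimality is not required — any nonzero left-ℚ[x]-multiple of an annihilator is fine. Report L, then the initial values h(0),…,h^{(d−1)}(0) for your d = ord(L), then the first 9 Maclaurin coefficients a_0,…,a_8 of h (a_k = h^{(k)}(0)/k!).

f: a_k = -2, -8, -16, -64/3, -64/3, -256/15, -512/45, -2048/315, -1024/315, …
g: a_k = 0, 2, -1, 2/3, -1/2, 2/5, -1/3, 2/7, -1/4, …
L₀ := L_f ⊗_s L_g (sym. prod.), ord ≤ 2.
∫: right-multiply L₀ by Dx.
L = (12 + 16·x)·Dx + (-7 - 8·x)·Dx^2 + (1 + x)·Dx^3  (order 3).
h: a_k = 0, 0, -2, -14/3, -19/3, -31/5, -24/5, -194/63, -1067/630, …
ICs: h(0) = 0, h′(0) = 0, h′′(0) = -4.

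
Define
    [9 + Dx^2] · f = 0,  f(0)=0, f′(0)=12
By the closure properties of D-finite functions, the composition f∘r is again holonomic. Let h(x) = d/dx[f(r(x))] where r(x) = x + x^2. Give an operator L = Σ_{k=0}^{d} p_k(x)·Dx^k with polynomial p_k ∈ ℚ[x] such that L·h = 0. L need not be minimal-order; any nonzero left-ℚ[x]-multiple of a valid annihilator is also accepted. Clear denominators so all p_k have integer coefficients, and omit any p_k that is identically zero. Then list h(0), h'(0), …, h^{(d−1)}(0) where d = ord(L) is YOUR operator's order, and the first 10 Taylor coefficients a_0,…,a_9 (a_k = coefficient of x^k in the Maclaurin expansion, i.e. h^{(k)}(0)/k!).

f: a_k = 0, 12, 0, -18, 0, 81/10, 0, -243/140, 0, 243/1120, …
Substitute x→r, Dx→(1/r')Dx; clear ⇒ L₀.
h₀' ⇒ L via d/dx closure of L₀.
L = (21 + 72·x + 216·x^2 + 288·x^3 + 144·x^4) + (-6 - 12·x)·Dx + (1 + 4·x + 4·x^2)·Dx^2  (order 2).
h: a_k = 12, 24, -54, -216, -459/2, 135, 11097/20, 2754/5, 43011/1120, -56781/112, …
ICs: h(0) = 12, h′(0) = 24.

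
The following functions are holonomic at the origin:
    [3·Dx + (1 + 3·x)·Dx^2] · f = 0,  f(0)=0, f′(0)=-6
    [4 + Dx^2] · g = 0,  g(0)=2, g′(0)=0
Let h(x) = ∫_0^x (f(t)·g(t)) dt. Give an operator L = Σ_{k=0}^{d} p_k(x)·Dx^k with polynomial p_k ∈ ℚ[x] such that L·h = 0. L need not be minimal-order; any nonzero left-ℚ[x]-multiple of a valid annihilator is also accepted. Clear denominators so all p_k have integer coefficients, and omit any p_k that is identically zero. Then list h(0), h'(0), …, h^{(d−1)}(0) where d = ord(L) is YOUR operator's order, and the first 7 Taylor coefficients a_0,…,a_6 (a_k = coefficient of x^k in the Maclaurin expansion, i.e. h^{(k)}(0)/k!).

f: a_k = 0, -6, 9, -18, 81/2, -486/5, 243, …
g: a_k = 2, 0, -4, 0, 4/3, 0, -8/45, …
Sym-product of L_f,L_g gives L₀ (≤ ord 4).
h=∫h₀ ⇒ L = L₀·Dx.
L = (-1112 - 1248·x + 7344·x^2 + 27648·x^3 + 20736·x^4)·Dx + (-48 + 2160·x + 10368·x^2 + 10368·x^3)·Dx^2 + (-250 + 240·x + 4968·x^2 + 13824·x^3 + 10368·x^4)·Dx^3 + (-12 + 540·x + 2592·x^2 + 2592·x^3)·Dx^4 + (7 + 138·x + 783·x^2 + 1728·x^3 + 1296·x^4)·Dx^5  (order 5).
h: a_k = 0, 0, -6, 6, -3, 9, -326/15, …
ICs: h(0) = 0, h′(0) = 0, h′′(0) = -12, h′′′(0) = 36, h′′′′(0) = -72.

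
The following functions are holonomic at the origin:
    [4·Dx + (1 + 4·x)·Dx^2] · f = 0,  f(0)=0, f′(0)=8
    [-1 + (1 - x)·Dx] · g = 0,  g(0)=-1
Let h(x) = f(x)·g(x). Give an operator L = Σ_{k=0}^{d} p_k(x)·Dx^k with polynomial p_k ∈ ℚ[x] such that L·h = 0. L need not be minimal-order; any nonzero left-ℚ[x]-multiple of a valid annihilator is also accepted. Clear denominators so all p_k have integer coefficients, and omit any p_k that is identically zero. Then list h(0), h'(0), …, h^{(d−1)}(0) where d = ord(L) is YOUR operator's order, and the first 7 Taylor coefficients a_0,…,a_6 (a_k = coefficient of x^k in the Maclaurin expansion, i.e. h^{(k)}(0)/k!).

L = 4 + (-2 + 12·x)·Dx + (-1 - 3·x + 4·x^2)·Dx^2  (order 2).
h: a_k = 0, -8, 8, -104/3, 280/3, -4744/15, 15736/15, …
ICs: h(0) = 0, h′(0) = -8.

f: a_k = 0, 8, -16, 128/3, -128, 2048/5, -4096/3, …
g: a_k = -1, -1, -1, -1, -1, -1, -1, …
f·g: L₀ = L_f ⊗_s L_g, ord ≤ 2·1.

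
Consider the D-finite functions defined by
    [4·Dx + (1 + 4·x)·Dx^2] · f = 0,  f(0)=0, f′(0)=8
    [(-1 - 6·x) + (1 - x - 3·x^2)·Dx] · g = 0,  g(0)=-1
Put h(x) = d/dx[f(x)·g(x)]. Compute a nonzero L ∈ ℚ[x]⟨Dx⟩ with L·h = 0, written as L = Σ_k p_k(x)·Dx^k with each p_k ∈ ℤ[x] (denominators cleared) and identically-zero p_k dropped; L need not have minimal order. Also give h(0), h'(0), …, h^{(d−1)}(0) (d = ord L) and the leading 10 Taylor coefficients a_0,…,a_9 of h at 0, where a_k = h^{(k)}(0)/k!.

L = (218 + 1080·x + 2592·x^2) + (-1 + 142·x + 1224·x^2 + 2016·x^3)·Dx + (-5 - 39·x - 37·x^2 + 228·x^3 + 288·x^4)·Dx^2  (order 2).
h: a_k = -8, 16, -176, 1120/3, -7384/3, 34592/5, -525512/15, 12464192/105, -18405616/35, 17621968/9, …
ICs: h(0) = -8, h′(0) = 16.

f: a_k = 0, 8, -16, 128/3, -128, 2048/5, -4096/3, 32768/7, -16384, 524288/9, …
g: a_k = -1, -1, -4, -7, -19, -40, -97, -217, -508, -1159, …
Sym-product of L_f,L_g gives L₀ (≤ ord 2).
Derive L from L₀ (diff closure).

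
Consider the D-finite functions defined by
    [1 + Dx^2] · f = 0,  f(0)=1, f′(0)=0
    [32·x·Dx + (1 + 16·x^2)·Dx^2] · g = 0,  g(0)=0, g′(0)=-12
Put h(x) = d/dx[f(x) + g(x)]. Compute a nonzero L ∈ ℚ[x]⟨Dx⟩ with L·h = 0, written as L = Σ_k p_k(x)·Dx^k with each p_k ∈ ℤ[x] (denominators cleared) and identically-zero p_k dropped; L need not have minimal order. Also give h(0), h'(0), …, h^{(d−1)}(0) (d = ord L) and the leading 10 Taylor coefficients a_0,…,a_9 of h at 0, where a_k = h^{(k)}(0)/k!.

L = (-6112·x + 99328·x^3 + 8192·x^5) + (-31 + 1072·x^2 + 25344·x^4 + 4096·x^6)·Dx + (-6112·x + 99328·x^3 + 8192·x^5)·Dx^2 + (-31 + 1072·x^2 + 25344·x^4 + 4096·x^6)·Dx^3  (order 3).
h: a_k = -12, -1, 192, 1/6, -3072, -1/120, 49152, 1/5040, -786432, -1/362880, …
ICs: h(0) = -12, h′(0) = -1, h′′(0) = 384.

f: a_k = 1, 0, -1/2, 0, 1/24, 0, -1/720, 0, 1/40320, 0, …
g: a_k = 0, -12, 0, 64, 0, -3072/5, 0, 49152/7, 0, -262144/3, …
Sum ⇒ L₀ = lclm(L_f,L_g) in ℚ(x)⟨Dx⟩.
h₀' ⇒ L via d/dx closure of L₀.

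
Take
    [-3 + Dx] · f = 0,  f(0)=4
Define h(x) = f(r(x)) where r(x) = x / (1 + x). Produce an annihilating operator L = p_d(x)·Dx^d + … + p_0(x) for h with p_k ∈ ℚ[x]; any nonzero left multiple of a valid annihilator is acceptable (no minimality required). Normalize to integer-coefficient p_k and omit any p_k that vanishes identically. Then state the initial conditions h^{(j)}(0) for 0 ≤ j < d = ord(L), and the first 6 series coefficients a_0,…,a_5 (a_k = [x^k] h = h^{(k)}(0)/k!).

L = -3 + (1 + 2·x + x^2)·Dx  (order 1).
h: a_k = 4, 12, 6, -6, 3/2, 21/10, …
ICs: h(0) = 4.

f: a_k = 4, 12, 18, 18, 27/2, 81/10, …
Change of var in L_f (x↦r) gives L₀.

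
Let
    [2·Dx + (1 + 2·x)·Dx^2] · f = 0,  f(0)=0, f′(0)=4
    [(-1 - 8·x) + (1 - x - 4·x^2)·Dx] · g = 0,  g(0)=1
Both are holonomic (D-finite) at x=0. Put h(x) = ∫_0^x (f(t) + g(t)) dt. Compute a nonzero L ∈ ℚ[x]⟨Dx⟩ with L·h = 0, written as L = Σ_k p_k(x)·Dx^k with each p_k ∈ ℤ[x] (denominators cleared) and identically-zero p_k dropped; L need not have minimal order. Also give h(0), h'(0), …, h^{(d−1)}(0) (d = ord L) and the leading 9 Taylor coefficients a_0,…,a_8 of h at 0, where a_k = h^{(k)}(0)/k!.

L = (-94 - 644·x - 1664·x^2 - 1920·x^3 - 1536·x^4)·Dx^2 + (-23 - 324·x - 1448·x^2 - 3072·x^3 - 3904·x^4 - 2560·x^5)·Dx^3 + (6 + 35·x + 53·x^2 - 98·x^3 - 528·x^4 - 864·x^5 - 512·x^6)·Dx^4  (order 4).
h: a_k = 0, 1, 5/2, 1/3, 43/12, 21/5, 389/30, 479/21, 3343/56, …
ICs: h(0) = 0, h′(0) = 1, h′′(0) = 5, h′′′(0) = 2.

f: a_k = 0, 4, -4, 16/3, -8, 64/5, -64/3, 256/7, -64, …
g: a_k = 1, 1, 5, 9, 29, 65, 181, 441, 1165, …
h₀=f+g: left-lcm gives L₀, ord ≤ 3.
∫: right-multiply L₀ by Dx.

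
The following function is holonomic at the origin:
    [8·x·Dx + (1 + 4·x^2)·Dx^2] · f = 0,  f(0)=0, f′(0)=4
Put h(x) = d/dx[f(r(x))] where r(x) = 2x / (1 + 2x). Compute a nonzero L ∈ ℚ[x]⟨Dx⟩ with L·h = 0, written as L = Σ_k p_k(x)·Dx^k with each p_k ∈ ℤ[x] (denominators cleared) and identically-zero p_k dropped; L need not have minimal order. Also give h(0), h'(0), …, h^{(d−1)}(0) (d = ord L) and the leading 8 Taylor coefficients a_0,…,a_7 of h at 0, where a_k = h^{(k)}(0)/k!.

f: a_k = 0, 4, 0, -16/3, 0, 64/5, 0, -256/7, …
Change of var in L_f (x↦r) gives L₀.
Derive L from L₀ (diff closure).
L = (4 + 40·x) + (1 + 4·x + 20·x^2)·Dx  (order 1).
h: a_k = 8, -32, -32, 768, -2432, -5632, 71168, -172032, …
ICs: h(0) = 8.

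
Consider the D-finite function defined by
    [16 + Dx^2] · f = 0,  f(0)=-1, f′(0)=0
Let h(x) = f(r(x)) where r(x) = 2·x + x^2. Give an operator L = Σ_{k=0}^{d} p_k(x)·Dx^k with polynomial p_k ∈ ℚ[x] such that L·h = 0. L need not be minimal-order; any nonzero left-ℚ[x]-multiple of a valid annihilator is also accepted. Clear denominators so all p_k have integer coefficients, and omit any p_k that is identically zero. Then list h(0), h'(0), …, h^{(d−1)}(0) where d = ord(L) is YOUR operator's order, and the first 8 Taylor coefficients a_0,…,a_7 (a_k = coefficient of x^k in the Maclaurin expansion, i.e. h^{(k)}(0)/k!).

f: a_k = -1, 0, 8, 0, -32/3, 0, 256/45, 0, …
Substitute x→r, Dx→(1/r')Dx; clear ⇒ L₀.
L = (64 + 192·x + 192·x^2 + 64·x^3) - Dx + (1 + x)·Dx^2  (order 2).
h: a_k = -1, 0, 32, 32, -488/3, -1024/3, 4864/45, 15104/15, …
ICs: h(0) = -1, h′(0) = 0.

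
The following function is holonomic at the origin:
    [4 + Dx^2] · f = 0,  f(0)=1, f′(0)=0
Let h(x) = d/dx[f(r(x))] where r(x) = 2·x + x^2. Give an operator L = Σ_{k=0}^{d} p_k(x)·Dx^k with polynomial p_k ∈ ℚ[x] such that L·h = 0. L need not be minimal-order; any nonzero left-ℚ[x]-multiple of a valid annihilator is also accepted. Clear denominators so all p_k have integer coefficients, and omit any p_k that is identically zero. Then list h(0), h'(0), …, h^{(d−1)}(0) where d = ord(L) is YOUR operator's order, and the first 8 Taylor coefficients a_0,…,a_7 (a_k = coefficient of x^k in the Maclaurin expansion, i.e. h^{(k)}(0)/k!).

L = (19 + 64·x + 96·x^2 + 64·x^3 + 16·x^4) + (-3 - 3·x)·Dx + (1 + 2·x + x^2)·Dx^2  (order 2).
h: a_k = 0, -16, -24, 104/3, 320/3, 928/15, -1232/15, -47984/315, …
ICs: h(0) = 0, h′(0) = -16.

f: a_k = 1, 0, -2, 0, 2/3, 0, -4/45, 0, …
Change of var in L_f (x↦r) gives L₀.
Derive L from L₀ (diff closure).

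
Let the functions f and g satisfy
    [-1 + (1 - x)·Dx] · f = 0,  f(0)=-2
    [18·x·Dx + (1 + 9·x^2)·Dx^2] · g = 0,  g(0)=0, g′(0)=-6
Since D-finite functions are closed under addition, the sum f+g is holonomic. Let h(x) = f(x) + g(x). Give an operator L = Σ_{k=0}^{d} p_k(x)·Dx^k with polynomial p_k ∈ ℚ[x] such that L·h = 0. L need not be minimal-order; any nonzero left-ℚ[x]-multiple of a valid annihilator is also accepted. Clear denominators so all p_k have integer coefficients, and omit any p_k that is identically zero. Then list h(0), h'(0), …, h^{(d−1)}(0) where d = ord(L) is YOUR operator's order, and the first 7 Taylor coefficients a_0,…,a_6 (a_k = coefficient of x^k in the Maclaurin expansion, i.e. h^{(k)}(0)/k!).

L = (-18 + 72·x + 486·x^2)·Dx + (12 - 18·x - 180·x^2 + 486·x^3)·Dx^2 + (-1 - 8·x - 72·x^3 + 81·x^4)·Dx^3  (order 3).
h: a_k = -2, -8, -2, 16, -2, -496/5, -2, …
ICs: h(0) = -2, h′(0) = -8, h′′(0) = -4.

f: a_k = -2, -2, -2, -2, -2, -2, -2, …
g: a_k = 0, -6, 0, 18, 0, -486/5, 0, …
h₀=f+g: left-lcm gives L₀, ord ≤ 3.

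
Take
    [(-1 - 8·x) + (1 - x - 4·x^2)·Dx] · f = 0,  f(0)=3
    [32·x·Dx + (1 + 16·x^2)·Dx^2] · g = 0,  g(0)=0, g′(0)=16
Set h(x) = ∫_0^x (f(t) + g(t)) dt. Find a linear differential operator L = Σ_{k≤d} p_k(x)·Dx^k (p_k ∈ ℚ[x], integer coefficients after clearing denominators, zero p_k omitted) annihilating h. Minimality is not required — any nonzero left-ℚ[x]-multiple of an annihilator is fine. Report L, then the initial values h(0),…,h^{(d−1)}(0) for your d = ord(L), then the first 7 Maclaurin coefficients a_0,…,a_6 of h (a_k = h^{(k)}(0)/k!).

L = (-160 + 640·x + 14848·x^2 + 36864·x^3 + 178176·x^4 + 98304·x^6)·Dx^2 + (43 + 336·x + 16·x^2 + 3072·x^3 + 35072·x^4 + 124928·x^5 + 12288·x^6 + 98304·x^7)·Dx^3 + (-5 - 23·x - 272·x^2 - 16·x^3 - 2368·x^4 + 5888·x^5 + 12288·x^6 + 4096·x^7 + 16384·x^8)·Dx^4  (order 4).
h: a_k = 0, 3, 19/2, 5, -175/12, 87/5, 5071/30, …
ICs: h(0) = 0, h′(0) = 3, h′′(0) = 19, h′′′(0) = 30.

f: a_k = 3, 3, 15, 27, 87, 195, 543, …
g: a_k = 0, 16, 0, -256/3, 0, 4096/5, 0, …
h₀=f+g: left-lcm gives L₀, ord ≤ 3.
h=∫h₀ ⇒ L = L₀·Dx.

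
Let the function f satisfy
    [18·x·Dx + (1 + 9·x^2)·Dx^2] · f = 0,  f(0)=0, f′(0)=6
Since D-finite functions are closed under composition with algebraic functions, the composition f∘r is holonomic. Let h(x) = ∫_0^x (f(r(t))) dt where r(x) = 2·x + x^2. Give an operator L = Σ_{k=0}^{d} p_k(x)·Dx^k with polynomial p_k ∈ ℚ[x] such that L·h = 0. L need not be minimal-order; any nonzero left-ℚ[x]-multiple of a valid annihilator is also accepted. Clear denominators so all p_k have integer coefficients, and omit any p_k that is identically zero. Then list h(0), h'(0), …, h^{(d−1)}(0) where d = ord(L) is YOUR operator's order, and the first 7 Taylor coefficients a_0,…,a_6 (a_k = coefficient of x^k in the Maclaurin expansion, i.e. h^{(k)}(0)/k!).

f: a_k = 0, 6, 0, -18, 0, 486/5, 0, …
Substitute x→r, Dx→(1/r')Dx; clear ⇒ L₀.
Integrate: L := L₀·Dx.
L = (-1 + 72·x + 144·x^2 + 108·x^3 + 27·x^4)·Dx^2 + (1 + x + 36·x^2 + 72·x^3 + 45·x^4 + 9·x^5)·Dx^3  (order 3).
h: a_k = 0, 0, 6, 2, -36, -216/5, 2502/5, …
ICs: h(0) = 0, h′(0) = 0, h′′(0) = 12.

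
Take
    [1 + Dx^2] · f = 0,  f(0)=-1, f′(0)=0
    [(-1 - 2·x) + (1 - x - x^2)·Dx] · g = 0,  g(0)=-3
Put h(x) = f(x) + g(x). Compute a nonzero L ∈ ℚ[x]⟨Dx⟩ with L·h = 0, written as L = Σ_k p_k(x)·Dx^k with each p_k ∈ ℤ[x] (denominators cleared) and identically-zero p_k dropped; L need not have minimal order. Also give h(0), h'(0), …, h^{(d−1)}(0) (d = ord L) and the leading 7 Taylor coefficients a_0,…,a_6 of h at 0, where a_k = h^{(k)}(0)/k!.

L = (-19 - 48·x - 31·x^2 - 24·x^3 - 5·x^4 - 2·x^5) + (5 - x - 4·x^2 - 7·x^3 - 6·x^4 - 3·x^5 - x^6)·Dx + (-19 - 48·x - 31·x^2 - 24·x^3 - 5·x^4 - 2·x^5)·Dx^2 + (5 - x - 4·x^2 - 7·x^3 - 6·x^4 - 3·x^5 - x^6)·Dx^3  (order 3).
h: a_k = -4, -3, -11/2, -9, -361/24, -24, -28079/720, …
ICs: h(0) = -4, h′(0) = -3, h′′(0) = -11.

f: a_k = -1, 0, 1/2, 0, -1/24, 0, 1/720, …
g: a_k = -3, -3, -6, -9, -15, -24, -39, …
h₀=f+g: left-lcm gives L₀, ord ≤ 3.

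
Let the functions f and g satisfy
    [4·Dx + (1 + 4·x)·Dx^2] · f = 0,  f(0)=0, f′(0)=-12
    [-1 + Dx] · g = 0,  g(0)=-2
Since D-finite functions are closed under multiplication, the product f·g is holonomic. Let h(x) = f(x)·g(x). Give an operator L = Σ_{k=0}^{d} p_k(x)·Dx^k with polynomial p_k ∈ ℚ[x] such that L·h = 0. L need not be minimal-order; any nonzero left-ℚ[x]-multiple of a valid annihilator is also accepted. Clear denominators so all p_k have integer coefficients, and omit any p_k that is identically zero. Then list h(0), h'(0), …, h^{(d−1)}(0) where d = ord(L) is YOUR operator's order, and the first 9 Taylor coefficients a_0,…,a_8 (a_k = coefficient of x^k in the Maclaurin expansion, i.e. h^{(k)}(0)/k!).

f: a_k = 0, -12, 24, -64, 192, -3072/5, 2048, -49152/7, 24576, …
g: a_k = -2, -2, -1, -1/3, -1/12, -1/60, -1/360, -1/2520, -1/20160, …
Sym-product of L_f,L_g gives L₀ (≤ ord 2).
L = (-3 + 4·x) + (2 - 8·x)·Dx + (1 + 4·x)·Dx^2  (order 2).
h: a_k = 0, 24, -24, 92, -276, 4509/5, -9119/3, 2205587/210, -1109003/30, …
ICs: h(0) = 0, h′(0) = 24.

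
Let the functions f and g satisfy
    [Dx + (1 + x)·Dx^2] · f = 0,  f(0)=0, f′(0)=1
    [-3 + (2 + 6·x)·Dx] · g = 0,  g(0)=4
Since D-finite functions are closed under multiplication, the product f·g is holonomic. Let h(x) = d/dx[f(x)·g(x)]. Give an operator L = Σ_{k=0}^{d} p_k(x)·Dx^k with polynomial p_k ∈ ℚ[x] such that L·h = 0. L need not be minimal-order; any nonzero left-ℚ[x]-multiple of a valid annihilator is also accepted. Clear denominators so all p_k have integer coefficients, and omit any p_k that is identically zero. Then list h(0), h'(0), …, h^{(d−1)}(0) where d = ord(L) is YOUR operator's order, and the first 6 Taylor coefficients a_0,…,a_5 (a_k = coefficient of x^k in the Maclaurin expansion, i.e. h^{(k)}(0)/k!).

f: a_k = 0, 1, -1/2, 1/3, -1/4, 1/5, …
g: a_k = 4, 6, -9/2, 27/4, -405/32, 1701/64, …
h₀=f·g: eliminate ⇒ L₀, order ≤ 2·1.
Derive L from L₀ (diff closure).
L = (3 + 126·x + 27·x^2) + (128 + 648·x + 864·x^2 + 216·x^3)·Dx + (28 + 208·x + 504·x^2 + 432·x^3 + 108·x^4)·Dx^2  (order 2).
h: a_k = 4, 8, -37/2, 40, -2917/32, 17671/80, …
ICs: h(0) = 4, h′(0) = 8.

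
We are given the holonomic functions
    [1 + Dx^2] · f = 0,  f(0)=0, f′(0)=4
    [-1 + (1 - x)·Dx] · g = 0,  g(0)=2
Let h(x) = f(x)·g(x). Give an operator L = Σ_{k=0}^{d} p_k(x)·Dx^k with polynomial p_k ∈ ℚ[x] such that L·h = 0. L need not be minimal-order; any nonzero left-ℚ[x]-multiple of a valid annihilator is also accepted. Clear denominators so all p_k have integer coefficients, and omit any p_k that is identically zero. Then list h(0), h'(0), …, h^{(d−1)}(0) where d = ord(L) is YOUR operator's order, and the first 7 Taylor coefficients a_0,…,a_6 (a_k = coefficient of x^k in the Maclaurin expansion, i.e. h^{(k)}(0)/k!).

L = (-1 + x) + 2·Dx + (-1 + x)·Dx^2  (order 2).
h: a_k = 0, 8, 8, 20/3, 20/3, 101/15, 101/15, …
ICs: h(0) = 0, h′(0) = 8.

f: a_k = 0, 4, 0, -2/3, 0, 1/30, 0, …
g: a_k = 2, 2, 2, 2, 2, 2, 2, …
Sym-product of L_f,L_g gives L₀ (≤ ord 2).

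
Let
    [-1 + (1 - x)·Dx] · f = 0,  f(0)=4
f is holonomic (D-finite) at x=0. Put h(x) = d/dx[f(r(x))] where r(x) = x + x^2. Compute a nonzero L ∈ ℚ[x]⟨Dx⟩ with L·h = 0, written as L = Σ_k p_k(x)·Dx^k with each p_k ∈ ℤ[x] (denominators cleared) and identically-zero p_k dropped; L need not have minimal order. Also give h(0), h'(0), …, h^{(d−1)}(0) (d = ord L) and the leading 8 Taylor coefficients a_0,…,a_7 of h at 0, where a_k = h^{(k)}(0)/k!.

L = (4 + 6·x + 6·x^2) + (-1 - x + 3·x^2 + 2·x^3)·Dx  (order 1).
h: a_k = 4, 16, 36, 80, 160, 312, 588, 1088, …
ICs: h(0) = 4.

f: a_k = 4, 4, 4, 4, 4, 4, 4, 4, …
Substitute x→r, Dx→(1/r')Dx; clear ⇒ L₀.
Derive L from L₀ (diff closure).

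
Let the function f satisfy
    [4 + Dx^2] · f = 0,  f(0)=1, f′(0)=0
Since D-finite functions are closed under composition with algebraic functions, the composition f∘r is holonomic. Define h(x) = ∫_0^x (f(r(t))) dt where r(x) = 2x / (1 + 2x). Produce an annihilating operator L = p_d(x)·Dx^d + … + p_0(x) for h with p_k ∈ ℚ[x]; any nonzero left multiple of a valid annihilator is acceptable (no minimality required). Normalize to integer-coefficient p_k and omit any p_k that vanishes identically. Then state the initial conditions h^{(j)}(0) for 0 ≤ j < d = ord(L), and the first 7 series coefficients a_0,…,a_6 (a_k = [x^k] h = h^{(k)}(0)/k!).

f: a_k = 1, 0, -2, 0, 2/3, 0, -4/45, …
f∘r: x↦r, Dx↦Dx/r' in L_f ⇒ L₀.
h=∫h₀ ⇒ L = L₀·Dx.
L = 16·Dx + (4 + 24·x + 48·x^2 + 32·x^3)·Dx^2 + (1 + 8·x + 24·x^2 + 32·x^3 + 16·x^4)·Dx^3  (order 3).
h: a_k = 0, 1, 0, -8/3, 8, -256/15, 256/9, …
ICs: h(0) = 0, h′(0) = 1, h′′(0) = 0.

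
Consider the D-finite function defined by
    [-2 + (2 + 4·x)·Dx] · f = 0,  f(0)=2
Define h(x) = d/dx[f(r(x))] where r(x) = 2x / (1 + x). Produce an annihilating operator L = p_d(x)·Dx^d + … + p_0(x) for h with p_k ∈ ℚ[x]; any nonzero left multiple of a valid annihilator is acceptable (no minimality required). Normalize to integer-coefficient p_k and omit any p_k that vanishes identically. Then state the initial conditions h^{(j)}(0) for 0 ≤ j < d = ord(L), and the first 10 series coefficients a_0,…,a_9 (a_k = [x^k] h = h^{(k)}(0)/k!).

f: a_k = 2, 2, -1, 1, -5/4, 7/4, -21/8, 33/8, -429/64, 715/64, …
f∘r: x↦r, Dx↦Dx/r' in L_f ⇒ L₀.
h₀' ⇒ L via d/dx closure of L₀.
L = (-4 - 10·x) + (-1 - 6·x - 5·x^2)·Dx  (order 1).
h: a_k = 4, -16, 60, -240, 1020, -4512, 20468, -94400, 440460, -2072880, …
ICs: h(0) = 4.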